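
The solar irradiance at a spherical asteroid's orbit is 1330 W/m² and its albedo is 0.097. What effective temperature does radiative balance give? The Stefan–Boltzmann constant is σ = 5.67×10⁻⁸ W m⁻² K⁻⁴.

Power absorbed = (1−a)S·πR²; power emitted = 4πR²σT⁴. Equating and cancelling πR²:
T = ((1−a)S / 4σ)^(1/4) = (1200 / (4 × 5.67×10⁻⁸))^(1/4) = (5.30×10^9)^(1/4).
T = 270 K.

T ≈ 270 K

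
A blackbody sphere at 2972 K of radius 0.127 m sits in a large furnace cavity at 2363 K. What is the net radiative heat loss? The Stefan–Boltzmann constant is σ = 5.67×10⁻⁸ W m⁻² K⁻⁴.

A = 4πr² = 4π × (0.127)² = 0.203 m².
Q = σA(T⁴ − T_s⁴). T⁴ − T_s⁴ = (2972)⁴ − (2363)⁴ = 7.80×10^13 − 3.12×10^13 = 4.68×10^13 K⁴.
Q = 5.67×10⁻⁸ × 0.203 × 4.68×10^13 = 5.38×10^5 W.

Q ≈ 5.38×10^5 W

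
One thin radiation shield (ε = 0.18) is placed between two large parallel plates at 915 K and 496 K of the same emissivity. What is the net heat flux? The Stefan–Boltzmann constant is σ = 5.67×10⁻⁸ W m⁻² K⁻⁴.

q ≈ 1800 W/m²

Each of the 2 gaps contributes resistance (2/ε − 1) = 2/0.18 − 1 = 10.11; total = 20.22.
q = σ(T₁⁴ − T₂⁴) / 20.22 = 5.67×10⁻⁸ × 6.40×10^11 / 20.22 = 1800 W/m².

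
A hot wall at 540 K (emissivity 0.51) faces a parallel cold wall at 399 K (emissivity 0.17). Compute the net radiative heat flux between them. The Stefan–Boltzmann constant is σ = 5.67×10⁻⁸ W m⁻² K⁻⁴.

q ≈ 495 W/m²

For two large parallel gray plates, q = σ(T₁⁴ − T₂⁴) / (1/ε₁ + 1/ε₂ − 1).
1/ε₁ + 1/ε₂ − 1 = 1/0.51 + 1/0.17 − 1 = 6.843.
T₁⁴ − T₂⁴ = 8.50×10^10 − 2.53×10^10 = 5.97×10^10 K⁴.
q = 5.67×10⁻⁸ × 5.97×10^10 / 6.843 = 495 W/m².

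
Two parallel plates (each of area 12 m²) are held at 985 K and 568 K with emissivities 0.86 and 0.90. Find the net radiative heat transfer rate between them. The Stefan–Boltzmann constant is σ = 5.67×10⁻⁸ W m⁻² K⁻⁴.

Q ≈ 4.47×10^5 W

For two large parallel gray plates, q = σ(T₁⁴ − T₂⁴) / (1/ε₁ + 1/ε₂ − 1).
1/ε₁ + 1/ε₂ − 1 = 1/0.86 + 1/0.90 − 1 = 1.274.
T₁⁴ − T₂⁴ = 9.41×10^11 − 1.04×10^11 = 8.37×10^11 K⁴.
q = 5.67×10⁻⁸ × 8.37×10^11 / 1.274 = 37300 W/m².
Q = q·A = 37300 × 12 = 4.47×10^5 W.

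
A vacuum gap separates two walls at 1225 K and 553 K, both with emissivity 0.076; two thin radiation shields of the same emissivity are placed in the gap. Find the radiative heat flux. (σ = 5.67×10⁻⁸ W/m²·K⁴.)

Each of the 3 gaps contributes resistance (2/ε − 1) = 2/0.076 − 1 = 25.32; total = 75.95.
q = σ(T₁⁴ − T₂⁴) / 75.95 = 5.67×10⁻⁸ × 2.16×10^12 / 75.95 = 1610 W/m².

q ≈ 1610 W/m²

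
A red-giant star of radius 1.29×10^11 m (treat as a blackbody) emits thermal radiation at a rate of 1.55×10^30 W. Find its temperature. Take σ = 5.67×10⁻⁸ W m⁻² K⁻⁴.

A = 4πr² = 4π × (1.29×10^11)² = 2.09×10^23 m².
From P = σAT⁴, T = (P / σA)^(1/4) = (1.55×10^30 / (5.67×10⁻⁸ × 2.09×10^23))^(1/4).
T = (1.31×10^14)^(1/4) = 3380 K.

T ≈ 3380 K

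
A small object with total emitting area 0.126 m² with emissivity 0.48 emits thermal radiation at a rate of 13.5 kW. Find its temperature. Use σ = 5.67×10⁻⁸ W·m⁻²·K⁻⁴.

T ≈ 1410 K

From P = εσAT⁴, T = (P / εσA)^(1/4) = (13500 / (0.48 × 5.67×10⁻⁸ × 0.126))^(1/4).
T = (3.94×10^12)^(1/4) = 1410 K.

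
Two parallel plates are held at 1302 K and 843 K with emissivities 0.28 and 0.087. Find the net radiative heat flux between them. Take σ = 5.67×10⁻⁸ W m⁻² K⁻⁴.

q ≈ 9550 W/m²

For two large parallel gray plates, q = σ(T₁⁴ − T₂⁴) / (1/ε₁ + 1/ε₂ − 1).
1/ε₁ + 1/ε₂ − 1 = 1/0.28 + 1/0.087 − 1 = 14.07.
T₁⁴ − T₂⁴ = 2.87×10^12 − 5.05×10^11 = 2.37×10^12 K⁴.
q = 5.67×10⁻⁸ × 2.37×10^12 / 14.07 = 9550 W/m².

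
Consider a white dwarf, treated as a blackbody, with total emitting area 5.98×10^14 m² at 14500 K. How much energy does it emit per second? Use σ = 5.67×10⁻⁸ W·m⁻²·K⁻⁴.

P = σAT⁴ = 5.67×10⁻⁸ × 5.98×10^14 × (14500)⁴ = 5.67×10⁻⁸ × 5.98×10^14 × 4.42×10^16.
P = 1.50×10^24 W.

P ≈ 1.50×10^24 W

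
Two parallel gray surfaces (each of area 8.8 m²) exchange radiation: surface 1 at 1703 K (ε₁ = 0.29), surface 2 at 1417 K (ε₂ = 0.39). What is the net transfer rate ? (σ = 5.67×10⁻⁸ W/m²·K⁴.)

For two large parallel gray plates, q = σ(T₁⁴ − T₂⁴) / (1/ε₁ + 1/ε₂ − 1).
1/ε₁ + 1/ε₂ − 1 = 1/0.29 + 1/0.39 − 1 = 5.012.
T₁⁴ − T₂⁴ = 8.41×10^12 − 4.03×10^12 = 4.38×10^12 K⁴.
q = 5.67×10⁻⁸ × 4.38×10^12 / 5.012 = 49500 W/m².
Q = q·A = 49500 × 8.8 = 4.36×10^5 W.

Q ≈ 4.36×10^5 W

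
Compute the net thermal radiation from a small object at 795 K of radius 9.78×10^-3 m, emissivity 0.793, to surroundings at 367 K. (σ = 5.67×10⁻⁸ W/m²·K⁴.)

Q ≈ 20.6 W

A = 4πr² = 4π × (9.78×10^-3)² = 1.20×10^-3 m².
Q = εσA(T⁴ − T_s⁴). T⁴ − T_s⁴ = (795)⁴ − (367)⁴ = 3.99×10^11 − 1.81×10^10 = 3.81×10^11 K⁴.
Q = 0.793 × 5.67×10⁻⁸ × 1.20×10^-3 × 3.81×10^11 = 20.6 W.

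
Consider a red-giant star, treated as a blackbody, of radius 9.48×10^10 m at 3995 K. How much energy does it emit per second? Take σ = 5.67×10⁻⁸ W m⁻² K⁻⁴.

P ≈ 1.63×10^30 W

A = 4πr² = 4π × (9.48×10^10)² = 1.13×10^23 m².
P = σAT⁴ = 5.67×10⁻⁸ × 1.13×10^23 × (3995)⁴ = 5.67×10⁻⁸ × 1.13×10^23 × 2.55×10^14.
P = 1.63×10^30 W.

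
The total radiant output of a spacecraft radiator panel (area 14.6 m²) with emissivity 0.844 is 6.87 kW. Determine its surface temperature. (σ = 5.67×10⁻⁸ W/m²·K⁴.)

From P = εσAT⁴, T = (P / εσA)^(1/4) = (6870 / (0.844 × 5.67×10⁻⁸ × 14.6))^(1/4).
T = (9.83×10^9)^(1/4) = 315 K.

T ≈ 315 K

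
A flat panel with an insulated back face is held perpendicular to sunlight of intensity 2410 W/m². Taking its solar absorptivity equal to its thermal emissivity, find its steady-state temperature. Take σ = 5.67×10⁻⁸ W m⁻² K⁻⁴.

T ≈ 454 K

Absorbed flux αS = emitted flux εσT⁴ (one radiating face); with α = ε, T = (S/σ)^(1/4).
T = (2410 / 5.67×10⁻⁸)^(1/4) = (4.25×10^10)^(1/4).
T = 454 K.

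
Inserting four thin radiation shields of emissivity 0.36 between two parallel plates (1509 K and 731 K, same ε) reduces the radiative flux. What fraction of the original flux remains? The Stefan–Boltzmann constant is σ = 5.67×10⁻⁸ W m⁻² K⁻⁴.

With N identical shields there are N+1 = 5 gaps in series, each with the same radiative resistance, so the flux falls to 1/(N+1) of its unshielded value.

ratio ≈ 0.200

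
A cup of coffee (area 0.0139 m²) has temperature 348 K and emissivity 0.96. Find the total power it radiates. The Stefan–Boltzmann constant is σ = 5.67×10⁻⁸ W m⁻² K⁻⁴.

P ≈ 11.1 W

Stefan–Boltzmann: P = εσAT⁴ = 0.96 × 5.67×10⁻⁸ × 0.0139 × (348)⁴ = 0.96 × 5.67×10⁻⁸ × 0.0139 × 1.47×10^10.
P = 11.1 W.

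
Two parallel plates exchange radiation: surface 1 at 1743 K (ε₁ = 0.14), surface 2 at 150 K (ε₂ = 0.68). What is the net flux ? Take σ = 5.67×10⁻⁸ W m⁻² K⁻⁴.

q ≈ 68700 W/m²

For two large parallel gray plates, q = σ(T₁⁴ − T₂⁴) / (1/ε₁ + 1/ε₂ − 1).
1/ε₁ + 1/ε₂ − 1 = 1/0.14 + 1/0.68 − 1 = 7.613.
T₁⁴ − T₂⁴ = 9.23×10^12 − 5.06×10^8 = 9.23×10^12 K⁴.
q = 5.67×10⁻⁸ × 9.23×10^12 / 7.613 = 68700 W/m².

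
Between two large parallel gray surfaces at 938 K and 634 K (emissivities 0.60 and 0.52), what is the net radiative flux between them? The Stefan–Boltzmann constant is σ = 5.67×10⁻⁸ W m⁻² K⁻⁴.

For two large parallel gray plates, q = σ(T₁⁴ − T₂⁴) / (1/ε₁ + 1/ε₂ − 1).
1/ε₁ + 1/ε₂ − 1 = 1/0.60 + 1/0.52 − 1 = 2.590.
T₁⁴ − T₂⁴ = 7.74×10^11 − 1.62×10^11 = 6.13×10^11 K⁴.
q = 5.67×10⁻⁸ × 6.13×10^11 / 2.590 = 13400 W/m².

q ≈ 13400 W/m²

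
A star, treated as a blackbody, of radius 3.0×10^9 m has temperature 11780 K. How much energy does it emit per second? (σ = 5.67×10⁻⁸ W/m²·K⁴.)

A = 4πr² = 4π × (3.0×10^9)² = 1.13×10^20 m².
P = σAT⁴ = 5.67×10⁻⁸ × 1.13×10^20 × (11780)⁴ = 5.67×10⁻⁸ × 1.13×10^20 × 1.93×10^16.
P = 1.23×10^29 W.

P ≈ 1.23×10^29 W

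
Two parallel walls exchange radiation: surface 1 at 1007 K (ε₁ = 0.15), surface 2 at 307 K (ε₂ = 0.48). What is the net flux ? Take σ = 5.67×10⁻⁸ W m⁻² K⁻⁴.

For two large parallel gray plates, q = σ(T₁⁴ − T₂⁴) / (1/ε₁ + 1/ε₂ − 1).
1/ε₁ + 1/ε₂ − 1 = 1/0.15 + 1/0.48 − 1 = 7.750.
T₁⁴ − T₂⁴ = 1.03×10^12 − 8.88×10^9 = 1.02×10^12 K⁴.
q = 5.67×10⁻⁸ × 1.02×10^12 / 7.750 = 7460 W/m².

q ≈ 7460 W/m²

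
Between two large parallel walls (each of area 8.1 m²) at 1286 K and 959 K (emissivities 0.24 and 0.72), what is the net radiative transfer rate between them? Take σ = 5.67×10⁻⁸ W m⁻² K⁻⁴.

Q ≈ 1.90×10^5 W

For two large parallel gray plates, q = σ(T₁⁴ − T₂⁴) / (1/ε₁ + 1/ε₂ − 1).
1/ε₁ + 1/ε₂ − 1 = 1/0.24 + 1/0.72 − 1 = 4.556.
T₁⁴ − T₂⁴ = 2.74×10^12 − 8.46×10^11 = 1.89×10^12 K⁴.
q = 5.67×10⁻⁸ × 1.89×10^12 / 4.556 = 23500 W/m².
Q = q·A = 23500 × 8.1 = 1.90×10^5 W.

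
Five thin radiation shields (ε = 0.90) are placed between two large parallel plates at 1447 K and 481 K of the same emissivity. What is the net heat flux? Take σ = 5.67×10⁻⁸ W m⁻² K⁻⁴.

q ≈ 33500 W/m²

Each of the 6 gaps contributes resistance (2/ε − 1) = 2/0.90 − 1 = 1.222; total = 7.333.
q = σ(T₁⁴ − T₂⁴) / 7.333 = 5.67×10⁻⁸ × 4.33×10^12 / 7.333 = 33500 W/m².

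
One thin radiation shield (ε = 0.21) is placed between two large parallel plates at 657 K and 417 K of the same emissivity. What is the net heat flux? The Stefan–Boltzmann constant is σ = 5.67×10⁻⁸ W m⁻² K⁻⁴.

q ≈ 519 W/m²

Each of the 2 gaps contributes resistance (2/ε − 1) = 2/0.21 − 1 = 8.524; total = 17.05.
q = σ(T₁⁴ − T₂⁴) / 17.05 = 5.67×10⁻⁸ × 1.56×10^11 / 17.05 = 519 W/m².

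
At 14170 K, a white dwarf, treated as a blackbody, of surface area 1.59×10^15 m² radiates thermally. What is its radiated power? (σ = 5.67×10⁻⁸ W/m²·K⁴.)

P = σAT⁴ = 5.67×10⁻⁸ × 1.59×10^15 × (14170)⁴ = 5.67×10⁻⁸ × 1.59×10^15 × 4.03×10^16.
P = 3.63×10^24 W.

P ≈ 3.63×10^24 W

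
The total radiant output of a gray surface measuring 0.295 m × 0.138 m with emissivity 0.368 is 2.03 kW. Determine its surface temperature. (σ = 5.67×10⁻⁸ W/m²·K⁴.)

A = 0.295 × 0.138 = 0.0407 m².
From P = εσAT⁴, T = (P / εσA)^(1/4) = (2030 / (0.368 × 5.67×10⁻⁸ × 0.0407))^(1/4).
T = (2.39×10^12)^(1/4) = 1240 K.

T ≈ 1240 K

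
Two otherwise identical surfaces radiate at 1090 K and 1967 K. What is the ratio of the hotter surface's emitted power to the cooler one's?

P ∝ T⁴, so the ratio is (1967/1090)⁴ = (1.805)⁴ = 10.6.

ratio ≈ 10.6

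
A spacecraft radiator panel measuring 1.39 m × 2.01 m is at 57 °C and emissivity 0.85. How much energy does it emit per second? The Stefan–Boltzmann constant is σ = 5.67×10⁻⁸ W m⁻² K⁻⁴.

P ≈ 1600 W

A = 1.39 × 2.01 = 2.79 m².
57 °C = 330 K.
Stefan–Boltzmann: P = εσAT⁴ = 0.85 × 5.67×10⁻⁸ × 2.79 × (330)⁴ = 0.85 × 5.67×10⁻⁸ × 2.79 × 1.19×10^10.
P = 1600 W.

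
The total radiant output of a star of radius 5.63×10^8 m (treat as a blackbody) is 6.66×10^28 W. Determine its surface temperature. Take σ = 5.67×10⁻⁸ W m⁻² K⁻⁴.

A = 4πr² = 4π × (5.63×10^8)² = 3.98×10^18 m².
From P = σAT⁴, T = (P / σA)^(1/4) = (6.66×10^28 / (5.67×10⁻⁸ × 3.98×10^18))^(1/4).
T = (2.95×10^17)^(1/4) = 23300 K.

T ≈ 23300 K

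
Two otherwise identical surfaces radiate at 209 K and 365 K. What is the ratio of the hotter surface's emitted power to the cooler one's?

ratio ≈ 9.30

P ∝ T⁴, so the ratio is (365/209)⁴ = (1.746)⁴ = 9.30.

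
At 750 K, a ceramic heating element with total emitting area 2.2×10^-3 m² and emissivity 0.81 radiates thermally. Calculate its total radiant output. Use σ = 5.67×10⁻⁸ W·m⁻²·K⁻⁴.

Stefan–Boltzmann: P = εσAT⁴ = 0.81 × 5.67×10⁻⁸ × 2.20×10^-3 × (750)⁴ = 0.81 × 5.67×10⁻⁸ × 2.20×10^-3 × 3.16×10^11.
P = 32.0 W.

P ≈ 32.0 W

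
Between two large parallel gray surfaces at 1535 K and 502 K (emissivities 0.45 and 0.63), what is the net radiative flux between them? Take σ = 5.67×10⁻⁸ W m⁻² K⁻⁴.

q ≈ 1.11×10^5 W/m²

For two large parallel gray plates, q = σ(T₁⁴ − T₂⁴) / (1/ε₁ + 1/ε₂ − 1).
1/ε₁ + 1/ε₂ − 1 = 1/0.45 + 1/0.63 − 1 = 2.810.
T₁⁴ − T₂⁴ = 5.55×10^12 − 6.35×10^10 = 5.49×10^12 K⁴.
q = 5.67×10⁻⁸ × 5.49×10^12 / 2.810 = 1.11×10^5 W/m².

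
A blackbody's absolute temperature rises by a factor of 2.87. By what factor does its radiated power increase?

P ∝ T⁴, so the power scales as (2.87)⁴ = 67.8.

factor ≈ 67.8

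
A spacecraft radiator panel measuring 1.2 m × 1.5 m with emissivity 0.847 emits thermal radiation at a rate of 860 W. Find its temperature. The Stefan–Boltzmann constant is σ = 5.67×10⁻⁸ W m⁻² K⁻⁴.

A = 1.2 × 1.5 = 1.80 m².
From P = εσAT⁴, T = (P / εσA)^(1/4) = (860 / (0.847 × 5.67×10⁻⁸ × 1.80))^(1/4).
T = (9.95×10^9)^(1/4) = 316 K.

T ≈ 316 K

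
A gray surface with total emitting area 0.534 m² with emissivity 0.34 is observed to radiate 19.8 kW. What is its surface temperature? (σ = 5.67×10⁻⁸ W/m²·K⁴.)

From P = εσAT⁴, T = (P / εσA)^(1/4) = (19800 / (0.34 × 5.67×10⁻⁸ × 0.534))^(1/4).
T = (1.92×10^12)^(1/4) = 1180 K.

T ≈ 1180 K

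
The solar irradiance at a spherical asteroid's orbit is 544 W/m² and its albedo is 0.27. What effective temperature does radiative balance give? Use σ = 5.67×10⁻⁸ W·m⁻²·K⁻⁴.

Power absorbed = (1−a)S·πR²; power emitted = 4πR²σT⁴. Equating and cancelling πR²:
T = ((1−a)S / 4σ)^(1/4) = (397 / (4 × 5.67×10⁻⁸))^(1/4) = (1.75×10^9)^(1/4).
T = 205 K.

T ≈ 205 K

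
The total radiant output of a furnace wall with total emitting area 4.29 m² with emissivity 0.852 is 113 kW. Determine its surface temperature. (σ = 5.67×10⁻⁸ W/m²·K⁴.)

From P = εσAT⁴, T = (P / εσA)^(1/4) = (1.13×10^5 / (0.852 × 5.67×10⁻⁸ × 4.29))^(1/4).
T = (5.45×10^11)^(1/4) = 859 K.

T ≈ 859 K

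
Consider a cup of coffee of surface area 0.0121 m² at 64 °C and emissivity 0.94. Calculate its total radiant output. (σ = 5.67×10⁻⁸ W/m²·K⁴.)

64 °C = 337 K.
P = εσAT⁴ = 0.94 × 5.67×10⁻⁸ × 0.0121 × (337)⁴ = 0.94 × 5.67×10⁻⁸ × 0.0121 × 1.29×10^10.
P = 8.32 W.

P ≈ 8.32 W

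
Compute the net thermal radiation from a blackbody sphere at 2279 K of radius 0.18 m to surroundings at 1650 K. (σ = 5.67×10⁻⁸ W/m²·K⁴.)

A = 4πr² = 4π × (0.18)² = 0.407 m².
Q = σA(T⁴ − T_s⁴). T⁴ − T_s⁴ = (2279)⁴ − (1650)⁴ = 2.70×10^13 − 7.41×10^12 = 1.96×10^13 K⁴.
Q = 5.67×10⁻⁸ × 0.407 × 1.96×10^13 = 4.52×10^5 W.

Q ≈ 4.52×10^5 W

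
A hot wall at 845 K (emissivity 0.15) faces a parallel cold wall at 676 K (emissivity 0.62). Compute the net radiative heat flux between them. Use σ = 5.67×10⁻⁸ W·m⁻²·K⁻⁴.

q ≈ 2340 W/m²

For two large parallel gray plates, q = σ(T₁⁴ − T₂⁴) / (1/ε₁ + 1/ε₂ − 1).
1/ε₁ + 1/ε₂ − 1 = 1/0.15 + 1/0.62 − 1 = 7.280.
T₁⁴ − T₂⁴ = 5.10×10^11 − 2.09×10^11 = 3.01×10^11 K⁴.
q = 5.67×10⁻⁸ × 3.01×10^11 / 7.280 = 2340 W/m².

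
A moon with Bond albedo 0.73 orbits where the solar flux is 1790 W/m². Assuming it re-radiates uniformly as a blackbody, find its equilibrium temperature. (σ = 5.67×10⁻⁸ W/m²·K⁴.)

Power absorbed = (1−a)S·πR²; power emitted = 4πR²σT⁴. Equating and cancelling πR²:
T = ((1−a)S / 4σ)^(1/4) = (483 / (4 × 5.67×10⁻⁸))^(1/4) = (2.13×10^9)^(1/4).
T = 215 K.

T ≈ 215 K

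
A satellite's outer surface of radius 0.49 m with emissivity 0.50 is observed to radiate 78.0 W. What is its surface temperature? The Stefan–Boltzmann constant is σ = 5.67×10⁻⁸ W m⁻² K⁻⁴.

A = 4πr² = 4π × (0.49)² = 3.02 m².
From P = εσAT⁴, T = (P / εσA)^(1/4) = (78.0 / (0.50 × 5.67×10⁻⁸ × 3.02))^(1/4).
T = (9.12×10^8)^(1/4) = 174 K.

T ≈ 174 K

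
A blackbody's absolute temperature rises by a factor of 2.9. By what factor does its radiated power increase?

P ∝ T⁴, so the power scales as (2.9)⁴ = 70.7.

factor ≈ 70.7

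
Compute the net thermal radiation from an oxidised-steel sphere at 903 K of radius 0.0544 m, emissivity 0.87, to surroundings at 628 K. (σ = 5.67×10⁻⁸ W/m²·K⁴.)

Q ≈ 934 W

A = 4πr² = 4π × (0.0544)² = 0.0372 m².
Q = εσA(T⁴ − T_s⁴). T⁴ − T_s⁴ = (903)⁴ − (628)⁴ = 6.65×10^11 − 1.56×10^11 = 5.09×10^11 K⁴.
Q = 0.87 × 5.67×10⁻⁸ × 0.0372 × 5.09×10^11 = 934 W.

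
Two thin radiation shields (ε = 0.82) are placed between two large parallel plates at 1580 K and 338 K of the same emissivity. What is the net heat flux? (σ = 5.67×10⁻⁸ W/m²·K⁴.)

q ≈ 81700 W/m²

Each of the 3 gaps contributes resistance (2/ε − 1) = 2/0.82 − 1 = 1.439; total = 4.317.
q = σ(T₁⁴ − T₂⁴) / 4.317 = 5.67×10⁻⁸ × 6.22×10^12 / 4.317 = 81700 W/m².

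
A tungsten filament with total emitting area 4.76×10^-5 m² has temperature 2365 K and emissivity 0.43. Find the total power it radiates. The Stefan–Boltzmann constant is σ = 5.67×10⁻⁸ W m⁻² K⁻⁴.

P ≈ 36.3 W

Stefan–Boltzmann: P = εσAT⁴ = 0.43 × 5.67×10⁻⁸ × 4.76×10^-5 × (2365)⁴ = 0.43 × 5.67×10⁻⁸ × 4.76×10^-5 × 3.13×10^13.
P = 36.3 W.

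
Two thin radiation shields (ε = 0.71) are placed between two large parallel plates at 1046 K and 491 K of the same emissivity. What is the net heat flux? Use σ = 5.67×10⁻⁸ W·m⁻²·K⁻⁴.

Each of the 3 gaps contributes resistance (2/ε − 1) = 2/0.71 − 1 = 1.817; total = 5.451.
q = σ(T₁⁴ − T₂⁴) / 5.451 = 5.67×10⁻⁸ × 1.14×10^12 / 5.451 = 11800 W/m².

q ≈ 11800 W/m²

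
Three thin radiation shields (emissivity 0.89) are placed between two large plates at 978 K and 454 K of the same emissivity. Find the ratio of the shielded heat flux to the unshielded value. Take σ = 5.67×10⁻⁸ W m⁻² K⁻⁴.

ratio ≈ 0.250

With N identical shields there are N+1 = 4 gaps in series, each with the same radiative resistance, so the flux falls to 1/(N+1) of its unshielded value.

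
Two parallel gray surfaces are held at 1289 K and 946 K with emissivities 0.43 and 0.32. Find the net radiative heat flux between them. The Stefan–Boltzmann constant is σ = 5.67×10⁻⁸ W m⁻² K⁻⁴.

q ≈ 25000 W/m²

For two large parallel gray plates, q = σ(T₁⁴ − T₂⁴) / (1/ε₁ + 1/ε₂ − 1).
1/ε₁ + 1/ε₂ − 1 = 1/0.43 + 1/0.32 − 1 = 4.451.
T₁⁴ − T₂⁴ = 2.76×10^12 − 8.01×10^11 = 1.96×10^12 K⁴.
q = 5.67×10⁻⁸ × 1.96×10^12 / 4.451 = 25000 W/m².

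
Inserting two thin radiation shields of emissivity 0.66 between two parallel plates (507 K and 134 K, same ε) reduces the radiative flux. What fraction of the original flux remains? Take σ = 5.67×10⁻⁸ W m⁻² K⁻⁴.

With N identical shields there are N+1 = 3 gaps in series, each with the same radiative resistance, so the flux falls to 1/(N+1) of its unshielded value.

ratio ≈ 0.333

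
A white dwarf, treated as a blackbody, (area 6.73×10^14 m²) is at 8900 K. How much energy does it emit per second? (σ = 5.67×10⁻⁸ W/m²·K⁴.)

P ≈ 2.39×10^23 W

P = σAT⁴ = 5.67×10⁻⁸ × 6.73×10^14 × (8900)⁴ = 5.67×10⁻⁸ × 6.73×10^14 × 6.27×10^15.
P = 2.39×10^23 W.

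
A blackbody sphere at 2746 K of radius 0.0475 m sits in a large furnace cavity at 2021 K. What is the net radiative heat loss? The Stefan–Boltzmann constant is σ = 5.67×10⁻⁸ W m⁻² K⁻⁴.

Q ≈ 64600 W

A = 4πr² = 4π × (0.0475)² = 0.0284 m².
Q = σA(T⁴ − T_s⁴). T⁴ − T_s⁴ = (2746)⁴ − (2021)⁴ = 5.69×10^13 − 1.67×10^13 = 4.02×10^13 K⁴.
Q = 5.67×10⁻⁸ × 0.0284 × 4.02×10^13 = 64600 W.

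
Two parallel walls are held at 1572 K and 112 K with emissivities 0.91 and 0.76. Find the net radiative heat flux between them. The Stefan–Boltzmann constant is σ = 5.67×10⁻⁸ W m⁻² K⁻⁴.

For two large parallel gray plates, q = σ(T₁⁴ − T₂⁴) / (1/ε₁ + 1/ε₂ − 1).
1/ε₁ + 1/ε₂ − 1 = 1/0.91 + 1/0.76 − 1 = 1.415.
T₁⁴ − T₂⁴ = 6.11×10^12 − 1.57×10^8 = 6.11×10^12 K⁴.
q = 5.67×10⁻⁸ × 6.11×10^12 / 1.415 = 2.45×10^5 W/m².

q ≈ 2.45×10^5 W/m²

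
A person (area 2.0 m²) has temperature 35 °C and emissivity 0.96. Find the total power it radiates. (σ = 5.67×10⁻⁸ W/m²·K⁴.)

P ≈ 980 W

35 °C = 308 K.
P = εσAT⁴ = 0.96 × 5.67×10⁻⁸ × 2.00 × (308)⁴ = 0.96 × 5.67×10⁻⁸ × 2.00 × 9.00×10^9.
P = 980 W.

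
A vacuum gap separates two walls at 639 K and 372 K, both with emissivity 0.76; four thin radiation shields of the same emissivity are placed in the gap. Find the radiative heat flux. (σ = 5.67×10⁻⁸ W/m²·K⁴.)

Each of the 5 gaps contributes resistance (2/ε − 1) = 2/0.76 − 1 = 1.632; total = 8.158.
q = σ(T₁⁴ − T₂⁴) / 8.158 = 5.67×10⁻⁸ × 1.48×10^11 / 8.158 = 1030 W/m².

q ≈ 1030 W/m²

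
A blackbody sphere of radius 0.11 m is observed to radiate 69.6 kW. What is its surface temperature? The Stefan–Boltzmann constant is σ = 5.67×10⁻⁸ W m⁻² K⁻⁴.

A = 4πr² = 4π × (0.11)² = 0.152 m².
From P = σAT⁴, T = (P / σA)^(1/4) = (69600 / (5.67×10⁻⁸ × 0.152))^(1/4).
T = (8.07×10^12)^(1/4) = 1690 K.

T ≈ 1690 K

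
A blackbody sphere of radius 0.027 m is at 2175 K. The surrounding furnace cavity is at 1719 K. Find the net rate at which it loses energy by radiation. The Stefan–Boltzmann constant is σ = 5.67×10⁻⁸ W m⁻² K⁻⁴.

Q ≈ 7090 W

A = 4πr² = 4π × (0.027)² = 9.16×10^-3 m².
Q = σA(T⁴ − T_s⁴). T⁴ − T_s⁴ = (2175)⁴ − (1719)⁴ = 2.24×10^13 − 8.73×10^12 = 1.36×10^13 K⁴.
Q = 5.67×10⁻⁸ × 9.16×10^-3 × 1.36×10^13 = 7090 W.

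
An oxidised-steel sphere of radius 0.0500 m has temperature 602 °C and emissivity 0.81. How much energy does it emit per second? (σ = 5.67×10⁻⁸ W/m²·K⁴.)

A = 4πr² = 4π × (0.0500)² = 0.0314 m².
602 °C = 875 K.
P = εσAT⁴ = 0.81 × 5.67×10⁻⁸ × 0.0314 × (875)⁴ = 0.81 × 5.67×10⁻⁸ × 0.0314 × 5.86×10^11.
P = 846 W.

P ≈ 846 W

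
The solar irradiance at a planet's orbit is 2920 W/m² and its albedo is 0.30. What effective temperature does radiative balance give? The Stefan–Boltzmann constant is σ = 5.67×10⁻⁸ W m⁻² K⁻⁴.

T ≈ 308 K

Power absorbed = (1−a)S·πR²; power emitted = 4πR²σT⁴. Equating and cancelling πR²:
T = ((1−a)S / 4σ)^(1/4) = (2040 / (4 × 5.67×10⁻⁸))^(1/4) = (9.01×10^9)^(1/4).
T = 308 K.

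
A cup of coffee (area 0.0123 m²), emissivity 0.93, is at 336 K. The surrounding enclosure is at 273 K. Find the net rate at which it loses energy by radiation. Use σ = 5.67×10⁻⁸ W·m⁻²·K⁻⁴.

Q = εσA(T⁴ − T_s⁴). T⁴ − T_s⁴ = (336)⁴ − (273)⁴ = 1.27×10^10 − 5.55×10^9 = 7.19×10^9 K⁴.
Q = 0.93 × 5.67×10⁻⁸ × 0.0123 × 7.19×10^9 = 4.66 W.

Q ≈ 4.66 W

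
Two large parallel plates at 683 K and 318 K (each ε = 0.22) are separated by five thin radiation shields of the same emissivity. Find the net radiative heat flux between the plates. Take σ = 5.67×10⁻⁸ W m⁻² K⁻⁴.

Each of the 6 gaps contributes resistance (2/ε − 1) = 2/0.22 − 1 = 8.091; total = 48.55.
q = σ(T₁⁴ − T₂⁴) / 48.55 = 5.67×10⁻⁸ × 2.07×10^11 / 48.55 = 242 W/m².

q ≈ 242 W/m²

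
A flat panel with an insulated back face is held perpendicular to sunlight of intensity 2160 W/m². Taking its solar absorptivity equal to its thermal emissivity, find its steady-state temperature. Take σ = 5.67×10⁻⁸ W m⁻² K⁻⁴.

Absorbed flux αS = emitted flux εσT⁴ (one radiating face); with α = ε, T = (S/σ)^(1/4).
T = (2160 / 5.67×10⁻⁸)^(1/4) = (3.81×10^10)^(1/4).
T = 442 K.

T ≈ 442 K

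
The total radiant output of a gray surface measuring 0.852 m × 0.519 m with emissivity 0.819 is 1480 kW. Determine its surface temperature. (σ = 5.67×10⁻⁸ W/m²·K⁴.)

A = 0.852 × 0.519 = 0.442 m².
From P = εσAT⁴, T = (P / εσA)^(1/4) = (1.48×10^6 / (0.819 × 5.67×10⁻⁸ × 0.442))^(1/4).
T = (7.21×10^13)^(1/4) = 2910 K.

T ≈ 2910 K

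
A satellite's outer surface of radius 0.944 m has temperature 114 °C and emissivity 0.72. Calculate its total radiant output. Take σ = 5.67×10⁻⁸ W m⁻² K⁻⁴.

P ≈ 10300 W

A = 4πr² = 4π × (0.944)² = 11.2 m².
114 °C = 387 K.
P = εσAT⁴ = 0.72 × 5.67×10⁻⁸ × 11.2 × (387)⁴ = 0.72 × 5.67×10⁻⁸ × 11.2 × 2.24×10^10.
P = 10300 W.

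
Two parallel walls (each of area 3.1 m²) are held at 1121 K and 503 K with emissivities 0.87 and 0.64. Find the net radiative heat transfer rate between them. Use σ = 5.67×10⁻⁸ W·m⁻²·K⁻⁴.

For two large parallel gray plates, q = σ(T₁⁴ − T₂⁴) / (1/ε₁ + 1/ε₂ − 1).
1/ε₁ + 1/ε₂ − 1 = 1/0.87 + 1/0.64 − 1 = 1.712.
T₁⁴ − T₂⁴ = 1.58×10^12 − 6.40×10^10 = 1.52×10^12 K⁴.
q = 5.67×10⁻⁸ × 1.52×10^12 / 1.712 = 50200 W/m².
Q = q·A = 50200 × 3.1 = 1.56×10^5 W.

Q ≈ 1.56×10^5 W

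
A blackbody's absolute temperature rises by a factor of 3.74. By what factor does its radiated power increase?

factor ≈ 196

P ∝ T⁴, so the power scales as (3.74)⁴ = 196.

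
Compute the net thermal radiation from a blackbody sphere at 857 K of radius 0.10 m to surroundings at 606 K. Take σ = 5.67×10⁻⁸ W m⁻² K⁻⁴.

Q ≈ 2880 W

A = 4πr² = 4π × (0.10)² = 0.126 m².
Q = σA(T⁴ − T_s⁴). T⁴ − T_s⁴ = (857)⁴ − (606)⁴ = 5.39×10^11 − 1.35×10^11 = 4.05×10^11 K⁴.
Q = 5.67×10⁻⁸ × 0.126 × 4.05×10^11 = 2880 W.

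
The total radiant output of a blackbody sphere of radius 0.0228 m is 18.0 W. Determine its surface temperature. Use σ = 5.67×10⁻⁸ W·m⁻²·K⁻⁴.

T ≈ 470 K

A = 4πr² = 4π × (0.0228)² = 6.53×10^-3 m².
From P = σAT⁴, T = (P / σA)^(1/4) = (18.0 / (5.67×10⁻⁸ × 6.53×10^-3))^(1/4).
T = (4.86×10^10)^(1/4) = 470 K.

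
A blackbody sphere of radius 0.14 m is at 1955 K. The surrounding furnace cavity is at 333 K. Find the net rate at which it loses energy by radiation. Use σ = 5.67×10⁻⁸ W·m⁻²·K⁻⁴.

Q ≈ 2.04×10^5 W

A = 4πr² = 4π × (0.14)² = 0.246 m².
Q = σA(T⁴ − T_s⁴). T⁴ − T_s⁴ = (1955)⁴ − (333)⁴ = 1.46×10^13 − 1.23×10^10 = 1.46×10^13 K⁴.
Q = 5.67×10⁻⁸ × 0.246 × 1.46×10^13 = 2.04×10^5 W.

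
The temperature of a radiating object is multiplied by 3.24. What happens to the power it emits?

factor ≈ 110

P ∝ T⁴, so the power scales as (3.24)⁴ = 110.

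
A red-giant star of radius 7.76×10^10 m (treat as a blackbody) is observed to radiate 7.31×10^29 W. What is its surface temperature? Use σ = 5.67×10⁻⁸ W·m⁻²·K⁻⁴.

T ≈ 3610 K

A = 4πr² = 4π × (7.76×10^10)² = 7.57×10^22 m².
From P = σAT⁴, T = (P / σA)^(1/4) = (7.31×10^29 / (5.67×10⁻⁸ × 7.57×10^22))^(1/4).
T = (1.70×10^14)^(1/4) = 3610 K.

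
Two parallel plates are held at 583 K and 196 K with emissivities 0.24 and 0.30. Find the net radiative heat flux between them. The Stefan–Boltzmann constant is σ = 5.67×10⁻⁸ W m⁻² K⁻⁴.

q ≈ 995 W/m²

For two large parallel gray plates, q = σ(T₁⁴ − T₂⁴) / (1/ε₁ + 1/ε₂ − 1).
1/ε₁ + 1/ε₂ − 1 = 1/0.24 + 1/0.30 − 1 = 6.500.
T₁⁴ − T₂⁴ = 1.16×10^11 − 1.48×10^9 = 1.14×10^11 K⁴.
q = 5.67×10⁻⁸ × 1.14×10^11 / 6.500 = 995 W/m².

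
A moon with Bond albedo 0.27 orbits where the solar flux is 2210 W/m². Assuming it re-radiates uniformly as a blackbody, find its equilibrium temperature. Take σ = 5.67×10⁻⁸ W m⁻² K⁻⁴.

Power absorbed = (1−a)S·πR²; power emitted = 4πR²σT⁴. Equating and cancelling πR²:
T = ((1−a)S / 4σ)^(1/4) = (1610 / (4 × 5.67×10⁻⁸))^(1/4) = (7.11×10^9)^(1/4).
T = 290 K.

T ≈ 290 K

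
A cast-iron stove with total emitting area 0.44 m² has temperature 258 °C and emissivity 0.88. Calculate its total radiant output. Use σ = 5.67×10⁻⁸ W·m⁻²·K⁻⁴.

258 °C = 531 K.
P = εσAT⁴ = 0.88 × 5.67×10⁻⁸ × 0.440 × (531)⁴ = 0.88 × 5.67×10⁻⁸ × 0.440 × 7.95×10^10.
P = 1750 W.

P ≈ 1750 W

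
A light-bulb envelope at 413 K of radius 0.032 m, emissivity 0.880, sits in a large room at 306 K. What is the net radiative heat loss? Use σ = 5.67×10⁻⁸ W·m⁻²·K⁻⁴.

Q ≈ 13.1 W

A = 4πr² = 4π × (0.032)² = 0.0129 m².
Q = εσA(T⁴ − T_s⁴). T⁴ − T_s⁴ = (413)⁴ − (306)⁴ = 2.91×10^10 − 8.77×10^9 = 2.03×10^10 K⁴.
Q = 0.880 × 5.67×10⁻⁸ × 0.0129 × 2.03×10^10 = 13.1 W.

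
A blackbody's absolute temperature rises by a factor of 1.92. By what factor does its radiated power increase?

P ∝ T⁴, so the power scales as (1.92)⁴ = 13.6.

factor ≈ 13.6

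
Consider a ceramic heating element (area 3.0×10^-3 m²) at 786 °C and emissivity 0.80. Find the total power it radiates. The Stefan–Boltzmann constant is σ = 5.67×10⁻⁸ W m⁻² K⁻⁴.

P ≈ 171 W

786 °C = 1059 K.
P = εσAT⁴ = 0.80 × 5.67×10⁻⁸ × 3.00×10^-3 × (1059)⁴ = 0.80 × 5.67×10⁻⁸ × 3.00×10^-3 × 1.26×10^12.
P = 171 W.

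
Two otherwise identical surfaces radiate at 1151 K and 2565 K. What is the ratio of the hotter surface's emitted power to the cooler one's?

ratio ≈ 24.7

P ∝ T⁴, so the ratio is (2565/1151)⁴ = (2.228)⁴ = 24.7.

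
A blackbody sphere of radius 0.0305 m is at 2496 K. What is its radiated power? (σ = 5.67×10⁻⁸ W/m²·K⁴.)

A = 4πr² = 4π × (0.0305)² = 0.0117 m².
P = σAT⁴ = 5.67×10⁻⁸ × 0.0117 × (2496)⁴ = 5.67×10⁻⁸ × 0.0117 × 3.88×10^13.
P = 25700 W.

P ≈ 25700 W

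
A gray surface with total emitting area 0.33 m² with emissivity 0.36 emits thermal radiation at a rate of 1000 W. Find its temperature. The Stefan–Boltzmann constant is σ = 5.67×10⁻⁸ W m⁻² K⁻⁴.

T ≈ 621 K

From P = εσAT⁴, T = (P / εσA)^(1/4) = (1000 / (0.36 × 5.67×10⁻⁸ × 0.330))^(1/4).
T = (1.48×10^11)^(1/4) = 621 K.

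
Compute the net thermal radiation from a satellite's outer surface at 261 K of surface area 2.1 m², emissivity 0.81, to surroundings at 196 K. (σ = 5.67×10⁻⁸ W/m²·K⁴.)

Q = εσA(T⁴ − T_s⁴). T⁴ − T_s⁴ = (261)⁴ − (196)⁴ = 4.64×10^9 − 1.48×10^9 = 3.16×10^9 K⁴.
Q = 0.81 × 5.67×10⁻⁸ × 2.10 × 3.16×10^9 = 305 W.

Q ≈ 305 W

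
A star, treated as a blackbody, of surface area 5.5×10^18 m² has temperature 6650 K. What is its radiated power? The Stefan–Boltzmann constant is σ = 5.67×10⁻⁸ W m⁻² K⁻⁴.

P ≈ 6.10×10^26 W

P = σAT⁴ = 5.67×10⁻⁸ × 5.50×10^18 × (6650)⁴ = 5.67×10⁻⁸ × 5.50×10^18 × 1.96×10^15.
P = 6.10×10^26 W.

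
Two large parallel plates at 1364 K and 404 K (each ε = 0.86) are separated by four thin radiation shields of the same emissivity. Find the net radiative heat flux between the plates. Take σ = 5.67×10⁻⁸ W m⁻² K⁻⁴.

q ≈ 29400 W/m²

Each of the 5 gaps contributes resistance (2/ε − 1) = 2/0.86 − 1 = 1.326; total = 6.628.
q = σ(T₁⁴ − T₂⁴) / 6.628 = 5.67×10⁻⁸ × 3.43×10^12 / 6.628 = 29400 W/m².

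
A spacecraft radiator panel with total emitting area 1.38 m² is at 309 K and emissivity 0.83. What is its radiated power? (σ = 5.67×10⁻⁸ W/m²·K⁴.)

P = εσAT⁴ = 0.83 × 5.67×10⁻⁸ × 1.38 × (309)⁴ = 0.83 × 5.67×10⁻⁸ × 1.38 × 9.12×10^9.
P = 592 W.

P ≈ 592 W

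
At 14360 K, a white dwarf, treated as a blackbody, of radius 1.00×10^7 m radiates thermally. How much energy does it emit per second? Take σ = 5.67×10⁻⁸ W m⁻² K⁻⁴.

A = 4πr² = 4π × (1.00×10^7)² = 1.26×10^15 m².
P = σAT⁴ = 5.67×10⁻⁸ × 1.26×10^15 × (14360)⁴ = 5.67×10⁻⁸ × 1.26×10^15 × 4.25×10^16.
P = 3.03×10^24 W.

P ≈ 3.03×10^24 W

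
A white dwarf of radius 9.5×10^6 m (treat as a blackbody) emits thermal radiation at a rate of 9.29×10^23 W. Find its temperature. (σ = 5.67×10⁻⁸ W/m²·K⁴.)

T ≈ 11000 K

A = 4πr² = 4π × (9.5×10^6)² = 1.13×10^15 m².
From P = σAT⁴, T = (P / σA)^(1/4) = (9.29×10^23 / (5.67×10⁻⁸ × 1.13×10^15))^(1/4).
T = (1.44×10^16)^(1/4) = 11000 K.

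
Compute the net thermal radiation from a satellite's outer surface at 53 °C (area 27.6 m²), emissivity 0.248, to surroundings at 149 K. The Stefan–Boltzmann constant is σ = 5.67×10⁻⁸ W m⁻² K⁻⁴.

Convert: 53 °C = 326 K.
Q = εσA(T⁴ − T_s⁴). T⁴ − T_s⁴ = (326)⁴ − (149)⁴ = 1.13×10^10 − 4.93×10^8 = 1.08×10^10 K⁴.
Q = 0.248 × 5.67×10⁻⁸ × 27.6 × 1.08×10^10 = 4190 W.

Q ≈ 4190 W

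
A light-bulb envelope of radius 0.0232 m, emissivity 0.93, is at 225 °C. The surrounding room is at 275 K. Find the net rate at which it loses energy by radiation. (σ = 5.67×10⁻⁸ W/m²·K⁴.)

Q ≈ 19.9 W

A = 4πr² = 4π × (0.0232)² = 6.76×10^-3 m².
Convert: 225 °C = 498 K.
Q = εσA(T⁴ − T_s⁴). T⁴ − T_s⁴ = (498)⁴ − (275)⁴ = 6.15×10^10 − 5.72×10^9 = 5.58×10^10 K⁴.
Q = 0.93 × 5.67×10⁻⁸ × 6.76×10^-3 × 5.58×10^10 = 19.9 W.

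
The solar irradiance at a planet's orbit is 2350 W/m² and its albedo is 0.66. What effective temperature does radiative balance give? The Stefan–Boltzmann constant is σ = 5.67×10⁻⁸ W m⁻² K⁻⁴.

Power absorbed = (1−a)S·πR²; power emitted = 4πR²σT⁴. Equating and cancelling πR²:
T = ((1−a)S / 4σ)^(1/4) = (799 / (4 × 5.67×10⁻⁸))^(1/4) = (3.52×10^9)^(1/4).
T = 244 K.

T ≈ 244 K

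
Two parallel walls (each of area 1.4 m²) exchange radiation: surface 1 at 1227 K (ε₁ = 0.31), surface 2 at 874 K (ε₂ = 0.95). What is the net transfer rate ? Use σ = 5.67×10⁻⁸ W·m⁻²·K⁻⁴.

Q ≈ 40800 W

For two large parallel gray plates, q = σ(T₁⁴ − T₂⁴) / (1/ε₁ + 1/ε₂ − 1).
1/ε₁ + 1/ε₂ − 1 = 1/0.31 + 1/0.95 − 1 = 3.278.
T₁⁴ − T₂⁴ = 2.27×10^12 − 5.84×10^11 = 1.68×10^12 K⁴.
q = 5.67×10⁻⁸ × 1.68×10^12 / 3.278 = 29100 W/m².
Q = q·A = 29100 × 1.4 = 40800 W.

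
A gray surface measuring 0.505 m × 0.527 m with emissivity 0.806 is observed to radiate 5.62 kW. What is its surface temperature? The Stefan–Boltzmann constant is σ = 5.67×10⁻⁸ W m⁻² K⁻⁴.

T ≈ 824 K

A = 0.505 × 0.527 = 0.266 m².
From P = εσAT⁴, T = (P / εσA)^(1/4) = (5620 / (0.806 × 5.67×10⁻⁸ × 0.266))^(1/4).
T = (4.62×10^11)^(1/4) = 824 K.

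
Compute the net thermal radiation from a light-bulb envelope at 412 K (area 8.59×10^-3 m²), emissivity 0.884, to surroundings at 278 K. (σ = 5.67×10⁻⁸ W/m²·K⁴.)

Q ≈ 9.83 W

Q = εσA(T⁴ − T_s⁴). T⁴ − T_s⁴ = (412)⁴ − (278)⁴ = 2.88×10^10 − 5.97×10^9 = 2.28×10^10 K⁴.
Q = 0.884 × 5.67×10⁻⁸ × 8.59×10^-3 × 2.28×10^10 = 9.83 W.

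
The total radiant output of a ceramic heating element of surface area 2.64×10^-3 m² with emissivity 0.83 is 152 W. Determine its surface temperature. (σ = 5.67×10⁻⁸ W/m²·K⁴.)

T ≈ 1050 K

From P = εσAT⁴, T = (P / εσA)^(1/4) = (152 / (0.83 × 5.67×10⁻⁸ × 2.64×10^-3))^(1/4).
T = (1.22×10^12)^(1/4) = 1050 K.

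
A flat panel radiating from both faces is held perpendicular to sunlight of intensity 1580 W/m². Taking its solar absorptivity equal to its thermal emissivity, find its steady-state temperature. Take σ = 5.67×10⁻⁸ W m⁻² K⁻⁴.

Absorbed flux αS = emitted flux 2εσT⁴ per unit area; with α = ε this gives T = (S/2σ)^(1/4).
T = (1580 / (2 × 5.67×10⁻⁸))^(1/4) = (1.39×10^10)^(1/4).
T = 344 K.

T ≈ 344 K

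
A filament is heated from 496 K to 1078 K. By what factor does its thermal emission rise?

P ∝ T⁴, so the ratio is (1078/496)⁴ = (2.173)⁴ = 22.3.

ratio ≈ 22.3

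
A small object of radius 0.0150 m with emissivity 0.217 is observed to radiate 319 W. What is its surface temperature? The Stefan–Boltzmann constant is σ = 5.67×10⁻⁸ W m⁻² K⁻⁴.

A = 4πr² = 4π × (0.0150)² = 2.83×10^-3 m².
From P = εσAT⁴, T = (P / εσA)^(1/4) = (319 / (0.217 × 5.67×10⁻⁸ × 2.83×10^-3))^(1/4).
T = (9.17×10^12)^(1/4) = 1740 K.

T ≈ 1740 K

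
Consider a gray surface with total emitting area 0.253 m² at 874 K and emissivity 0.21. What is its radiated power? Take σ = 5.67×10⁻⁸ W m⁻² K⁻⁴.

P = εσAT⁴ = 0.21 × 5.67×10⁻⁸ × 0.253 × (874)⁴ = 0.21 × 5.67×10⁻⁸ × 0.253 × 5.84×10^11.
P = 1760 W.

P ≈ 1760 W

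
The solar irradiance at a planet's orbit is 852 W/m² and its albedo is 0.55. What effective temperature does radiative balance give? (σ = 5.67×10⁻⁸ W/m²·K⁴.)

T ≈ 203 K

Power absorbed = (1−a)S·πR²; power emitted = 4πR²σT⁴. Equating and cancelling πR²:
T = ((1−a)S / 4σ)^(1/4) = (383 / (4 × 5.67×10⁻⁸))^(1/4) = (1.69×10^9)^(1/4).
T = 203 K.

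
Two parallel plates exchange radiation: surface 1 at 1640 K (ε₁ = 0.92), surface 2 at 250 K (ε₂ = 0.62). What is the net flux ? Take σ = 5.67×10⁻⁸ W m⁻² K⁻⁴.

q ≈ 2.41×10^5 W/m²

For two large parallel gray plates, q = σ(T₁⁴ − T₂⁴) / (1/ε₁ + 1/ε₂ − 1).
1/ε₁ + 1/ε₂ − 1 = 1/0.92 + 1/0.62 − 1 = 1.700.
T₁⁴ − T₂⁴ = 7.23×10^12 − 3.91×10^9 = 7.23×10^12 K⁴.
q = 5.67×10⁻⁸ × 7.23×10^12 / 1.700 = 2.41×10^5 W/m².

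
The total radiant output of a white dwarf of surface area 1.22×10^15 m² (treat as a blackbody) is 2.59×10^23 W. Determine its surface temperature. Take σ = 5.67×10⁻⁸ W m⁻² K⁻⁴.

From P = σAT⁴, T = (P / σA)^(1/4) = (2.59×10^23 / (5.67×10⁻⁸ × 1.22×10^15))^(1/4).
T = (3.74×10^15)^(1/4) = 7820 K.

T ≈ 7820 K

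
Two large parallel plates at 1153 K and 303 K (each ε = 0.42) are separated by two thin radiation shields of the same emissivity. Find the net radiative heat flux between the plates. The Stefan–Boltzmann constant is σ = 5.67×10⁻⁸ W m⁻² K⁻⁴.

q ≈ 8840 W/m²

Each of the 3 gaps contributes resistance (2/ε − 1) = 2/0.42 − 1 = 3.762; total = 11.29.
q = σ(T₁⁴ − T₂⁴) / 11.29 = 5.67×10⁻⁸ × 1.76×10^12 / 11.29 = 8840 W/m².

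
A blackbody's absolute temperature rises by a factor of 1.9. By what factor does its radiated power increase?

factor ≈ 13.0

P ∝ T⁴, so the power scales as (1.9)⁴ = 13.0.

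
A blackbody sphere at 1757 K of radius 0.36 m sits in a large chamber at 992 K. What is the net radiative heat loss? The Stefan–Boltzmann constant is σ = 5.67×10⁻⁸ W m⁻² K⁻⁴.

A = 4πr² = 4π × (0.36)² = 1.63 m².
Q = σA(T⁴ − T_s⁴). T⁴ − T_s⁴ = (1757)⁴ − (992)⁴ = 9.53×10^12 − 9.68×10^11 = 8.56×10^12 K⁴.
Q = 5.67×10⁻⁸ × 1.63 × 8.56×10^12 = 7.91×10^5 W.

Q ≈ 7.91×10^5 W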